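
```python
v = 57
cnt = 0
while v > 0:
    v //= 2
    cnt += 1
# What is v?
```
Trace:
  v=57
  v=57, cnt=0
  v=28, cnt=1
  v=14, cnt=2
  v=7, cnt=3
  v=3, cnt=4
  v=1, cnt=5
  v=0, cnt=6

Final answer: 0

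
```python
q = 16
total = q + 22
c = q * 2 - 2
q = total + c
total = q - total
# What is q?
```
Trace:
  q=16
  q=16, total=38
  q=16, total=38, c=30
  q=68, total=38, c=30
  q=68, total=30, c=30

Final answer: 68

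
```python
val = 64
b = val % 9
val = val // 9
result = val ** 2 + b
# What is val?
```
Trace:
  val=64
  val=64, b=1
  val=7, b=1
  val=7, b=1, result=50

Final answer: 7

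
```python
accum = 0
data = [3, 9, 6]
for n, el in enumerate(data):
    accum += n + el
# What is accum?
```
Trace:
  accum=0
  accum=3, n=0, el=3
  accum=13, n=1, el=9
  accum=21, n=2, el=6

Final answer: 21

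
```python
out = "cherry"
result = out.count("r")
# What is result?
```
Trace:
  out='cherry'
  out='cherry', result=2

Final answer: 2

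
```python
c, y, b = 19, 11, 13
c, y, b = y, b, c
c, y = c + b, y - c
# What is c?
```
Trace:
  c=19, y=11, b=13
  c=11, y=13, b=19
  c=30, y=2, b=19

Final answer: 30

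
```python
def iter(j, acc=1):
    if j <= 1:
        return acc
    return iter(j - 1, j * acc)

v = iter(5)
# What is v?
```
Call trace:
iter(j=5, acc=1)
  iter(j=4, acc=5)
    iter(j=3, acc=20)
      iter(j=2, acc=60)
        iter(j=1, acc=120)
        -> return 120
      -> return 120
    -> return 120
  -> return 120
-> return 120

Final answer: 120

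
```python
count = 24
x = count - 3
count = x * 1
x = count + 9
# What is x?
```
Trace:
  count=24
  count=24, x=21
  count=21, x=21
  count=21, x=30

Final answer: 30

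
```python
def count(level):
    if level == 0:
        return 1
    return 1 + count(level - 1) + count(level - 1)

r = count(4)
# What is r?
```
Call trace (a repeated sub-call is expanded the first time; later identical calls just restate its return value):
count(level=4)
  count(level=3)
    count(level=2)
      count(level=1)
        count(level=0)
        -> return 1
        count(level=0)
        -> return 1
      -> return 3
      count(level=1) -> return 3  (same call as traced above)
    -> return 7
    count(level=2) -> return 7  (same call as traced above)
  -> return 15
  count(level=3) -> return 15  (same call as traced above)
-> return 31

Final answer: 31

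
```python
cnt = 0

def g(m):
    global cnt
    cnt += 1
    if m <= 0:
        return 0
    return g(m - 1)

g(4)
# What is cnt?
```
Call trace:
g(m=4)
  g(m=3)
    g(m=2)
      g(m=1)
        g(m=0)
        -> return 0
      -> return 0
    -> return 0
  -> return 0
-> return 0

cnt is incremented once per call. g is entered once for each m = 4, 3, 2, 1, 0 (the m <= 0 call returns without recursing), i.e. 4 + 1 calls.
cnt = 5

Final answer: 5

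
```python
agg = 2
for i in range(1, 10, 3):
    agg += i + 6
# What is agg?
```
Trace:
  agg=2
  agg=9, i=1
  agg=19, i=4
  agg=32, i=7

Final answer: 32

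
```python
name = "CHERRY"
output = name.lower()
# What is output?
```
Trace:
  name='CHERRY'
  name='CHERRY', output='cherry'

Final answer: 'cherry'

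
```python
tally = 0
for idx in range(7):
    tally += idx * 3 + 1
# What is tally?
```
Trace:
  tally=0
  tally=1, idx=0
  tally=5, idx=1
  tally=12, idx=2
  tally=22, idx=3
  tally=35, idx=4
  tally=51, idx=5
  tally=70, idx=6

Final answer: 70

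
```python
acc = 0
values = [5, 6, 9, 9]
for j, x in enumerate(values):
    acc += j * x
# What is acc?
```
Trace:
  acc=0
  acc=0, j=0, x=5
  acc=6, j=1, x=6
  acc=24, j=2, x=9
  acc=51, j=3, x=9

Final answer: 51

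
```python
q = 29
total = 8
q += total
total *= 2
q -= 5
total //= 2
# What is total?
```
Trace:
  q=29
  q=29, total=8
  q=37, total=8
  q=37, total=16
  q=32, total=16
  q=32, total=8

Final answer: 8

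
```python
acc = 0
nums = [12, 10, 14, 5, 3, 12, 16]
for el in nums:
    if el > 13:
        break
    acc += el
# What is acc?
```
Trace:
  acc=0
  acc=12, el=12
  acc=22, el=10
  acc=22, el=14

Final answer: 22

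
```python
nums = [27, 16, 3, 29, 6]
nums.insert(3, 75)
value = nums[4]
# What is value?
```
Trace:
  nums=[27, 16, 3, 29, 6]
  nums=[27, 16, 3, 75, 29, 6]
  nums=[27, 16, 3, 75, 29, 6], value=29

Final answer: 29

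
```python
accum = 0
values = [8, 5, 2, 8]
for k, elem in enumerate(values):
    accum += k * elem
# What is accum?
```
Trace:
  accum=0
  accum=0, k=0, elem=8
  accum=5, k=1, elem=5
  accum=9, k=2, elem=2
  accum=33, k=3, elem=8

Final answer: 33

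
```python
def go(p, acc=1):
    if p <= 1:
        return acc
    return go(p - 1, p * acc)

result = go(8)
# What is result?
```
Call trace:
go(p=8, acc=1)
  go(p=7, acc=8)
    go(p=6, acc=56)
      go(p=5, acc=336)
        go(p=4, acc=1680)
          go(p=3, acc=6720)
            go(p=2, acc=20160)
              go(p=1, acc=40320)
              -> return 40320
            -> return 40320
          -> return 40320
        -> return 40320
      -> return 40320
    -> return 40320
  -> return 40320
-> return 40320

Final answer: 40320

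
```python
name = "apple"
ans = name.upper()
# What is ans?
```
Trace:
  name='apple'
  name='apple', ans='APPLE'

Final answer: 'APPLE'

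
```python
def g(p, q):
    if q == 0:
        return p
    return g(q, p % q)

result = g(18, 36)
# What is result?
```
Call trace:
g(p=18, q=36)
  g(p=36, q=18)
    g(p=18, q=0)
    -> return 18
  -> return 18
-> return 18

Final answer: 18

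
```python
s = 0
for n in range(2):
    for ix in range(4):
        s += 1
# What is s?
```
Trace:
  s=0
  s=1, n=0, ix=0
  s=2, n=0, ix=1
  s=3, n=0, ix=2
  s=4, n=0, ix=3
  s=5, n=1, ix=0
  s=6, n=1, ix=1
  s=7, n=1, ix=2
  s=8, n=1, ix=3

Final answer: 8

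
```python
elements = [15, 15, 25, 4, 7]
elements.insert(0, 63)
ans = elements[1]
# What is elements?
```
Trace:
  elements=[15, 15, 25, 4, 7]
  elements=[63, 15, 15, 25, 4, 7]
  elements=[63, 15, 15, 25, 4, 7], ans=15

Final answer: [63, 15, 15, 25, 4, 7]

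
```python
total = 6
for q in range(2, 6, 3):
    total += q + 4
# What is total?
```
Trace:
  total=6
  total=12, q=2
  total=21, q=5

Final answer: 21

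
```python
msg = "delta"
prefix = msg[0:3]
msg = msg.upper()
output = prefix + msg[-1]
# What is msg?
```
Trace:
  msg='delta'
  msg='delta', prefix='del'
  msg='DELTA', prefix='del'
  msg='DELTA', prefix='del', output='delA'

Final answer: 'DELTA'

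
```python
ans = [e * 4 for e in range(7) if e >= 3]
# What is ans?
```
Trace:
  e=0
  e=1
  e=2
  e=3
  e=4
  e=5
  e=6
  ans=[12, 16, 20, 24]

Final answer: [12, 16, 20, 24]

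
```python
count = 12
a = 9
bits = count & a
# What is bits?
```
Trace:
  count=12
  count=12, a=9
  count=12, a=9, bits=8

Final answer: 8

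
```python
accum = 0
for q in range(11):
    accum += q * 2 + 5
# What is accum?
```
Trace:
  accum=0
  accum=5, q=0
  accum=12, q=1
  accum=21, q=2
  accum=32, q=3
  accum=45, q=4
  accum=60, q=5
  accum=77, q=6
  accum=96, q=7
  accum=117, q=8
  accum=140, q=9
  accum=165, q=10

Final answer: 165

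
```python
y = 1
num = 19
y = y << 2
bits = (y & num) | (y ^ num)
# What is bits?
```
Trace:
  y=1
  y=1, num=19
  y=4, num=19
  y=4, num=19, bits=23

Final answer: 23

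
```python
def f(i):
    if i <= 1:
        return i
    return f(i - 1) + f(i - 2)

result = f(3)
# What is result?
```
Call trace:
f(i=3)
  f(i=2)
    f(i=1)
    -> return 1
    f(i=0)
    -> return 0
  -> return 1
  f(i=1)
  -> return 1
-> return 2

Final answer: 2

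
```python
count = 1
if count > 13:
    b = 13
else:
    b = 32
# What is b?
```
Trace:
  count=1
  count=1, b=32

Final answer: 32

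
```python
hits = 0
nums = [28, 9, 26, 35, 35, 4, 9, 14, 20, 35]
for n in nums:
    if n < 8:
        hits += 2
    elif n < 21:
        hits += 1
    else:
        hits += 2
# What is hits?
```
Trace:
  hits=0
  hits=2, n=28
  hits=3, n=9
  hits=5, n=26
  hits=7, n=35
  hits=9, n=35
  hits=11, n=4
  hits=12, n=9
  hits=13, n=14
  hits=14, n=20
  hits=16, n=35

Final answer: 16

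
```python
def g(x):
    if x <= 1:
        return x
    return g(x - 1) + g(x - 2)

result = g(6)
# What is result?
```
Call trace (a repeated sub-call is expanded the first time; later identical calls just restate its return value):
g(x=6)
  g(x=5)
    g(x=4)
      g(x=3)
        g(x=2)
          g(x=1)
          -> return 1
          g(x=0)
          -> return 0
        -> return 1
        g(x=1)
        -> return 1
      -> return 2
      g(x=2) -> return 1  (same call as traced above)
    -> return 3
    g(x=3) -> return 2  (same call as traced above)
  -> return 5
  g(x=4) -> return 3  (same call as traced above)
-> return 8

Final answer: 8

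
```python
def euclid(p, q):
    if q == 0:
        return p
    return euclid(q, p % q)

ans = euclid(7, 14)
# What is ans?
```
Call trace:
euclid(p=7, q=14)
  euclid(p=14, q=7)
    euclid(p=7, q=0)
    -> return 7
  -> return 7
-> return 7

Final answer: 7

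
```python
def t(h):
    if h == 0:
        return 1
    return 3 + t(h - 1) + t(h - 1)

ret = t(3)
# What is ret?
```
Call trace (a repeated sub-call is expanded the first time; later identical calls just restate its return value):
t(h=3)
  t(h=2)
    t(h=1)
      t(h=0)
      -> return 1
      t(h=0)
      -> return 1
    -> return 5
    t(h=1) -> return 5  (same call as traced above)
  -> return 13
  t(h=2) -> return 13  (same call as traced above)
-> return 29

Final answer: 29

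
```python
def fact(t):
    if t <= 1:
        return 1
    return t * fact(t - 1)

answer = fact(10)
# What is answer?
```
Call trace:
fact(t=10)
  fact(t=9)
    fact(t=8)
      fact(t=7)
        fact(t=6)
          fact(t=5)
            fact(t=4)
              fact(t=3)
                fact(t=2)
                  fact(t=1)
                  -> return 1
                -> return 2
              -> return 6
            -> return 24
          -> return 120
        -> return 720
      -> return 5040
    -> return 40320
  -> return 362880
-> return 3628800

Final answer: 3628800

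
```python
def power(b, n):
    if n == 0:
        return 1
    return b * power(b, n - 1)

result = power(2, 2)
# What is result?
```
Call trace:
power(b=2, n=2)
  power(b=2, n=1)
    power(b=2, n=0)
    -> return 1
  -> return 2
-> return 4

Final answer: 4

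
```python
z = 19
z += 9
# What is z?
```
Trace:
  z=19
  z=28

Final answer: 28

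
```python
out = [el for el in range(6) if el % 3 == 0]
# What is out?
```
Trace:
  el=0
  el=1
  el=2
  el=3
  el=4
  el=5
  out=[0, 3]

Final answer: [0, 3]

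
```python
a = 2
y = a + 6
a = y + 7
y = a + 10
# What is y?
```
Trace:
  a=2
  a=2, y=8
  a=15, y=8
  a=15, y=25

Final answer: 25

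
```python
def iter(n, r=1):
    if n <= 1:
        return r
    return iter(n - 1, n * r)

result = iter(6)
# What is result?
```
Call trace:
iter(n=6, r=1)
  iter(n=5, r=6)
    iter(n=4, r=30)
      iter(n=3, r=120)
        iter(n=2, r=360)
          iter(n=1, r=720)
          -> return 720
        -> return 720
      -> return 720
    -> return 720
  -> return 720
-> return 720

Final answer: 720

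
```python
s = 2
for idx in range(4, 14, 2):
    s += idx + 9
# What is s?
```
Trace:
  s=2
  s=15, idx=4
  s=30, idx=6
  s=47, idx=8
  s=66, idx=10
  s=87, idx=12

Final answer: 87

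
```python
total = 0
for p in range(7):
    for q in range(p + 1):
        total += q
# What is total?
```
Trace:
  total=0
  total=0, p=0, q=0
  total=0, p=1, q=0
  total=1, p=1, q=1
  total=1, p=2, q=0
  total=2, p=2, q=1
  total=4, p=2, q=2
  total=4, p=3, q=0
  total=5, p=3, q=1
  total=7, p=3, q=2
  total=10, p=3, q=3
  total=10, p=4, q=0
  total=11, p=4, q=1
  total=13, p=4, q=2
  total=16, p=4, q=3
  total=20, p=4, q=4
  total=20, p=5, q=0
  total=21, p=5, q=1
  total=23, p=5, q=2
  total=26, p=5, q=3
  total=30, p=5, q=4
  total=35, p=5, q=5
  total=35, p=6, q=0
  total=36, p=6, q=1
  total=38, p=6, q=2
  total=41, p=6, q=3
  total=45, p=6, q=4
  total=50, p=6, q=5
  total=56, p=6, q=6

Final answer: 56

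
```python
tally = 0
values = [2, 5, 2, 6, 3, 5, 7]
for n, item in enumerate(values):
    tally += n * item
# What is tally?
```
Trace:
  tally=0
  tally=0, n=0, item=2
  tally=5, n=1, item=5
  tally=9, n=2, item=2
  tally=27, n=3, item=6
  tally=39, n=4, item=3
  tally=64, n=5, item=5
  tally=106, n=6, item=7

Final answer: 106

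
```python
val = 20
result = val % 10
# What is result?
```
Trace:
  val=20
  val=20, result=0

Final answer: 0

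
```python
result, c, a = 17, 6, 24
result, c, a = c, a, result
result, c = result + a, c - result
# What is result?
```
Trace:
  result=17, c=6, a=24
  result=6, c=24, a=17
  result=23, c=18, a=17

Final answer: 23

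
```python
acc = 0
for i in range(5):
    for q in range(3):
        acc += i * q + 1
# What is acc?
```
Trace:
  acc=0
  acc=1, i=0, q=0
  acc=2, i=0, q=1
  acc=3, i=0, q=2
  acc=4, i=1, q=0
  acc=6, i=1, q=1
  acc=9, i=1, q=2
  acc=10, i=2, q=0
  acc=13, i=2, q=1
  acc=18, i=2, q=2
  acc=19, i=3, q=0
  acc=23, i=3, q=1
  acc=30, i=3, q=2
  acc=31, i=4, q=0
  acc=36, i=4, q=1
  acc=45, i=4, q=2

Final answer: 45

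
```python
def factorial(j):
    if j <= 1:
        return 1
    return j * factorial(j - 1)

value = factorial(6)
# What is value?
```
Call trace:
factorial(j=6)
  factorial(j=5)
    factorial(j=4)
      factorial(j=3)
        factorial(j=2)
          factorial(j=1)
          -> return 1
        -> return 2
      -> return 6
    -> return 24
  -> return 120
-> return 720

Final answer: 720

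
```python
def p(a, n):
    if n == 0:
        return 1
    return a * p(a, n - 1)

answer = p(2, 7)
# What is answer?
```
Call trace:
p(a=2, n=7)
  p(a=2, n=6)
    p(a=2, n=5)
      p(a=2, n=4)
        p(a=2, n=3)
          p(a=2, n=2)
            p(a=2, n=1)
              p(a=2, n=0)
              -> return 1
            -> return 2
          -> return 4
        -> return 8
      -> return 16
    -> return 32
  -> return 64
-> return 128

Final answer: 128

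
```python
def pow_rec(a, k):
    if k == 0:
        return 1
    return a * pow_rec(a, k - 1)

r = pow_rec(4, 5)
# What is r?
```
Call trace:
pow_rec(a=4, k=5)
  pow_rec(a=4, k=4)
    pow_rec(a=4, k=3)
      pow_rec(a=4, k=2)
        pow_rec(a=4, k=1)
          pow_rec(a=4, k=0)
          -> return 1
        -> return 4
      -> return 16
    -> return 64
  -> return 256
-> return 1024

Final answer: 1024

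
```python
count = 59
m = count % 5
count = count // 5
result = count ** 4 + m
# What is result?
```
Trace:
  count=59
  count=59, m=4
  count=11, m=4
  count=11, m=4, result=14645

Final answer: 14645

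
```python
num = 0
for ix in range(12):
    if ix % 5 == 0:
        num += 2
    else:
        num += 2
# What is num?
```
Trace:
  num=0
  num=2, ix=0
  num=4, ix=1
  num=6, ix=2
  num=8, ix=3
  num=10, ix=4
  num=12, ix=5
  num=14, ix=6
  num=16, ix=7
  num=18, ix=8
  num=20, ix=9
  num=22, ix=10
  num=24, ix=11

Final answer: 24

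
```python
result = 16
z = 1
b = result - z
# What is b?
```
Trace:
  result=16
  result=16, z=1
  result=16, z=1, b=15

Final answer: 15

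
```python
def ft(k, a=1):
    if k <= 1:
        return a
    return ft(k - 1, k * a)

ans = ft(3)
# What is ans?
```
Call trace:
ft(k=3, a=1)
  ft(k=2, a=3)
    ft(k=1, a=6)
    -> return 6
  -> return 6
-> return 6

Final answer: 6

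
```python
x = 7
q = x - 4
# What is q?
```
Trace:
  x=7
  x=7, q=3

Final answer: 3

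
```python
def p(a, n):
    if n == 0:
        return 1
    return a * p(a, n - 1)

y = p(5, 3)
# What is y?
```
Call trace:
p(a=5, n=3)
  p(a=5, n=2)
    p(a=5, n=1)
      p(a=5, n=0)
      -> return 1
    -> return 5
  -> return 25
-> return 125

Final answer: 125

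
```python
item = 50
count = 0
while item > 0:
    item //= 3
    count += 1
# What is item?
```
Trace:
  item=50
  item=50, count=0
  item=16, count=1
  item=5, count=2
  item=1, count=3
  item=0, count=4

Final answer: 0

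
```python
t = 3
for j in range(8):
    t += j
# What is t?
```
Trace:
  t=3
  t=3, j=0
  t=4, j=1
  t=6, j=2
  t=9, j=3
  t=13, j=4
  t=18, j=5
  t=24, j=6
  t=31, j=7

Final answer: 31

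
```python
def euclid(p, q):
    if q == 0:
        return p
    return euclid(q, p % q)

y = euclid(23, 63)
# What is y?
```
Call trace:
euclid(p=23, q=63)
  euclid(p=63, q=23)
    euclid(p=23, q=17)
      euclid(p=17, q=6)
        euclid(p=6, q=5)
          euclid(p=5, q=1)
            euclid(p=1, q=0)
            -> return 1
          -> return 1
        -> return 1
      -> return 1
    -> return 1
  -> return 1
-> return 1

Final answer: 1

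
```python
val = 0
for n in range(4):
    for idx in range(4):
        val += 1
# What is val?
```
Trace:
  val=0
  val=1, n=0, idx=0
  val=2, n=0, idx=1
  val=3, n=0, idx=2
  val=4, n=0, idx=3
  val=5, n=1, idx=0
  val=6, n=1, idx=1
  val=7, n=1, idx=2
  val=8, n=1, idx=3
  val=9, n=2, idx=0
  val=10, n=2, idx=1
  val=11, n=2, idx=2
  val=12, n=2, idx=3
  val=13, n=3, idx=0
  val=14, n=3, idx=1
  val=15, n=3, idx=2
  val=16, n=3, idx=3

Final answer: 16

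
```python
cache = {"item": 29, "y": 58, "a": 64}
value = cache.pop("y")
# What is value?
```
Trace:
  cache={'item': 29, 'y': 58, 'a': 64}
  cache={'item': 29, 'a': 64}, value=58

Final answer: 58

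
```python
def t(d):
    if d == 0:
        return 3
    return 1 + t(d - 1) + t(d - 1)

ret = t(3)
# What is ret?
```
Call trace (a repeated sub-call is expanded the first time; later identical calls just restate its return value):
t(d=3)
  t(d=2)
    t(d=1)
      t(d=0)
      -> return 3
      t(d=0)
      -> return 3
    -> return 7
    t(d=1) -> return 7  (same call as traced above)
  -> return 15
  t(d=2) -> return 15  (same call as traced above)
-> return 31

Final answer: 31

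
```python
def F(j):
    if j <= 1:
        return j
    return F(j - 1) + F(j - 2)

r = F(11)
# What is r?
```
Call trace (a repeated sub-call is expanded the first time; later identical calls just restate its return value):
F(j=11)
  F(j=10)
    F(j=9)
      F(j=8)
        F(j=7)
          F(j=6)
            F(j=5)
              F(j=4)
                F(j=3)
                  F(j=2)
                    F(j=1)
                    -> return 1
                    F(j=0)
                    -> return 0
                  -> return 1
                  F(j=1)
                  -> return 1
                -> return 2
                F(j=2) -> return 1  (same call as traced above)
              -> return 3
              F(j=3) -> return 2  (same call as traced above)
            -> return 5
            F(j=4) -> return 3  (same call as traced above)
          -> return 8
          F(j=5) -> return 5  (same call as traced above)
        -> return 13
        F(j=6) -> return 8  (same call as traced above)
      -> return 21
      F(j=7) -> return 13  (same call as traced above)
    -> return 34
    F(j=8) -> return 21  (same call as traced above)
  -> return 55
  F(j=9) -> return 34  (same call as traced above)
-> return 89

Final answer: 89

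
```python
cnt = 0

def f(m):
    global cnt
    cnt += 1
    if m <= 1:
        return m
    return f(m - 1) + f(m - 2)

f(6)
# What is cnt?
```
Call trace (a repeated sub-call is expanded the first time; later identical calls just restate its return value):
f(m=6)
  f(m=5)
    f(m=4)
      f(m=3)
        f(m=2)
          f(m=1)
          -> return 1
          f(m=0)
          -> return 0
        -> return 1
        f(m=1)
        -> return 1
      -> return 2
      f(m=2) -> return 1  (same call as traced above)
    -> return 3
    f(m=3) -> return 2  (same call as traced above)
  -> return 5
  f(m=4) -> return 3  (same call as traced above)
-> return 8

cnt is incremented once per call, so count the calls in each subtree. Let C(m) = number of calls made by f(m).
C(0) = C(1) = 1 (base case, no recursion); C(m) = 1 + C(m - 1) + C(m - 2) otherwise.
C(2) = 1 + C(1) + C(0) = 1 + 1 + 1 = 3
C(3) = 1 + C(2) + C(1) = 1 + 3 + 1 = 5
C(4) = 1 + C(3) + C(2) = 1 + 5 + 3 = 9
C(5) = 1 + C(4) + C(3) = 1 + 9 + 5 = 15
C(6) = 1 + C(5) + C(4) = 1 + 15 + 9 = 25
cnt = C(6) = 25

Final answer: 25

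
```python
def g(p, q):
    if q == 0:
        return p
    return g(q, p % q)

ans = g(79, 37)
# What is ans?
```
Call trace:
g(p=79, q=37)
  g(p=37, q=5)
    g(p=5, q=2)
      g(p=2, q=1)
        g(p=1, q=0)
        -> return 1
      -> return 1
    -> return 1
  -> return 1
-> return 1

Final answer: 1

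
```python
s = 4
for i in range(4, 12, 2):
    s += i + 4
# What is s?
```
Trace:
  s=4
  s=12, i=4
  s=22, i=6
  s=34, i=8
  s=48, i=10

Final answer: 48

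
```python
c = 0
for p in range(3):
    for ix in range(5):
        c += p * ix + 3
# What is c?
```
Trace:
  c=0
  c=3, p=0, ix=0
  c=6, p=0, ix=1
  c=9, p=0, ix=2
  c=12, p=0, ix=3
  c=15, p=0, ix=4
  c=18, p=1, ix=0
  c=22, p=1, ix=1
  c=27, p=1, ix=2
  c=33, p=1, ix=3
  c=40, p=1, ix=4
  c=43, p=2, ix=0
  c=48, p=2, ix=1
  c=55, p=2, ix=2
  c=64, p=2, ix=3
  c=75, p=2, ix=4

Final answer: 75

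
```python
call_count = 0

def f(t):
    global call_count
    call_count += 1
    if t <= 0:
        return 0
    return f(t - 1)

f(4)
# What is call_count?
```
Call trace:
f(t=4)
  f(t=3)
    f(t=2)
      f(t=1)
        f(t=0)
        -> return 0
      -> return 0
    -> return 0
  -> return 0
-> return 0

call_count is incremented once per call. f is entered once for each t = 4, 3, 2, 1, 0 (the t <= 0 call returns without recursing), i.e. 4 + 1 calls.
call_count = 5

Final answer: 5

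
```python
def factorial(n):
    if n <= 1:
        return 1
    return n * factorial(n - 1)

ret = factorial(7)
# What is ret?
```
Call trace:
factorial(n=7)
  factorial(n=6)
    factorial(n=5)
      factorial(n=4)
        factorial(n=3)
          factorial(n=2)
            factorial(n=1)
            -> return 1
          -> return 2
        -> return 6
      -> return 24
    -> return 120
  -> return 720
-> return 5040

Final answer: 5040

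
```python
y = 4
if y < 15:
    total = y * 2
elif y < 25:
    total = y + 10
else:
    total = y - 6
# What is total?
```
Trace:
  y=4
  y=4, total=8

Final answer: 8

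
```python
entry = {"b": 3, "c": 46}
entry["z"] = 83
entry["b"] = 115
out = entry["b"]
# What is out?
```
Trace:
  entry={'b': 3, 'c': 46}
  entry={'b': 3, 'c': 46, 'z': 83}
  entry={'b': 115, 'c': 46, 'z': 83}
  entry={'b': 115, 'c': 46, 'z': 83}, out=115

Final answer: 115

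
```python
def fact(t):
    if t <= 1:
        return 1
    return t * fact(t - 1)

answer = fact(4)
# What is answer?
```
Call trace:
fact(t=4)
  fact(t=3)
    fact(t=2)
      fact(t=1)
      -> return 1
    -> return 2
  -> return 6
-> return 24

Final answer: 24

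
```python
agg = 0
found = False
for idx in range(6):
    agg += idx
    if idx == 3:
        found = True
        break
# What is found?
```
Trace:
  agg=0
  agg=0, found=False
  agg=0, found=False, idx=0
  agg=1, found=False, idx=1
  agg=3, found=False, idx=2
  agg=6, found=True, idx=3

Final answer: True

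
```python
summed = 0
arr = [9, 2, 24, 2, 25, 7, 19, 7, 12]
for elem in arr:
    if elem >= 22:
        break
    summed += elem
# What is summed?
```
Trace:
  summed=0
  summed=9, elem=9
  summed=11, elem=2
  summed=11, elem=24

Final answer: 11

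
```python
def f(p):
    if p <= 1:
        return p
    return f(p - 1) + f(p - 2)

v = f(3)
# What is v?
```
Call trace:
f(p=3)
  f(p=2)
    f(p=1)
    -> return 1
    f(p=0)
    -> return 0
  -> return 1
  f(p=1)
  -> return 1
-> return 2

Final answer: 2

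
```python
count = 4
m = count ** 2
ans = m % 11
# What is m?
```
Trace:
  count=4
  count=4, m=16
  count=4, m=16, ans=5

Final answer: 16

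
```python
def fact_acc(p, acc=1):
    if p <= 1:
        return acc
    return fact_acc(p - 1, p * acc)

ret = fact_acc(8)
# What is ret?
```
Call trace:
fact_acc(p=8, acc=1)
  fact_acc(p=7, acc=8)
    fact_acc(p=6, acc=56)
      fact_acc(p=5, acc=336)
        fact_acc(p=4, acc=1680)
          fact_acc(p=3, acc=6720)
            fact_acc(p=2, acc=20160)
              fact_acc(p=1, acc=40320)
              -> return 40320
            -> return 40320
          -> return 40320
        -> return 40320
      -> return 40320
    -> return 40320
  -> return 40320
-> return 40320

Final answer: 40320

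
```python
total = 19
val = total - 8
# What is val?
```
Trace:
  total=19
  total=19, val=11

Final answer: 11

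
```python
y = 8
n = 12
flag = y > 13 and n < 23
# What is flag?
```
Trace:
  y=8
  y=8, n=12
  y=8, n=12, flag=False

Final answer: False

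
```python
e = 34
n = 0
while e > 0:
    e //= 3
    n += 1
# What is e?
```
Trace:
  e=34
  e=34, n=0
  e=11, n=1
  e=3, n=2
  e=1, n=3
  e=0, n=4

Final answer: 0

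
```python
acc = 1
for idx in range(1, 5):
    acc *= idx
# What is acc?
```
Trace:
  acc=1
  acc=1, idx=1
  acc=2, idx=2
  acc=6, idx=3
  acc=24, idx=4

Final answer: 24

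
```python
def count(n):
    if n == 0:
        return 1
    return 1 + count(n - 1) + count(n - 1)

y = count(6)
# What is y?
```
Call trace (a repeated sub-call is expanded the first time; later identical calls just restate its return value):
count(n=6)
  count(n=5)
    count(n=4)
      count(n=3)
        count(n=2)
          count(n=1)
            count(n=0)
            -> return 1
            count(n=0)
            -> return 1
          -> return 3
          count(n=1) -> return 3  (same call as traced above)
        -> return 7
        count(n=2) -> return 7  (same call as traced above)
      -> return 15
      count(n=3) -> return 15  (same call as traced above)
    -> return 31
    count(n=4) -> return 31  (same call as traced above)
  -> return 63
  count(n=5) -> return 63  (same call as traced above)
-> return 127

Final answer: 127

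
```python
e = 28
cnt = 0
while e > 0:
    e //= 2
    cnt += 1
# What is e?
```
Trace:
  e=28
  e=28, cnt=0
  e=14, cnt=1
  e=7, cnt=2
  e=3, cnt=3
  e=1, cnt=4
  e=0, cnt=5

Final answer: 0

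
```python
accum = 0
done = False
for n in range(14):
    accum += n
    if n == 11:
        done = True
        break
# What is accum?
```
Trace:
  accum=0
  accum=0, done=False
  accum=0, done=False, n=0
  accum=1, done=False, n=1
  accum=3, done=False, n=2
  accum=6, done=False, n=3
  accum=10, done=False, n=4
  accum=15, done=False, n=5
  accum=21, done=False, n=6
  accum=28, done=False, n=7
  accum=36, done=False, n=8
  accum=45, done=False, n=9
  accum=55, done=False, n=10
  accum=66, done=True, n=11

Final answer: 66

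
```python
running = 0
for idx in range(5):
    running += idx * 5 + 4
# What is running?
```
Trace:
  running=0
  running=4, idx=0
  running=13, idx=1
  running=27, idx=2
  running=46, idx=3
  running=70, idx=4

Final answer: 70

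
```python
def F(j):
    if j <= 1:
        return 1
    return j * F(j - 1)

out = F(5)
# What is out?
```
Call trace:
F(j=5)
  F(j=4)
    F(j=3)
      F(j=2)
        F(j=1)
        -> return 1
      -> return 2
    -> return 6
  -> return 24
-> return 120

Final answer: 120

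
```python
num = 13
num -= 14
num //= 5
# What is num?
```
Trace:
  num=13
  num=-1
  num=-1

Final answer: -1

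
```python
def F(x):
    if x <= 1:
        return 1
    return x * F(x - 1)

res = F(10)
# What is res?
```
Call trace:
F(x=10)
  F(x=9)
    F(x=8)
      F(x=7)
        F(x=6)
          F(x=5)
            F(x=4)
              F(x=3)
                F(x=2)
                  F(x=1)
                  -> return 1
                -> return 2
              -> return 6
            -> return 24
          -> return 120
        -> return 720
      -> return 5040
    -> return 40320
  -> return 362880
-> return 3628800

Final answer: 3628800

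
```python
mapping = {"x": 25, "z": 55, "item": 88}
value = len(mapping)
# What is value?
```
Trace:
  mapping={'x': 25, 'z': 55, 'item': 88}
  mapping={'x': 25, 'z': 55, 'item': 88}, value=3

Final answer: 3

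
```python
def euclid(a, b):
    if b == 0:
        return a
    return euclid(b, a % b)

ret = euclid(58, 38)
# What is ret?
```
Call trace:
euclid(a=58, b=38)
  euclid(a=38, b=20)
    euclid(a=20, b=18)
      euclid(a=18, b=2)
        euclid(a=2, b=0)
        -> return 2
      -> return 2
    -> return 2
  -> return 2
-> return 2

Final answer: 2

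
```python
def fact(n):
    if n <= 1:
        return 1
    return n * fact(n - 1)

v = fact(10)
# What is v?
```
Call trace:
fact(n=10)
  fact(n=9)
    fact(n=8)
      fact(n=7)
        fact(n=6)
          fact(n=5)
            fact(n=4)
              fact(n=3)
                fact(n=2)
                  fact(n=1)
                  -> return 1
                -> return 2
              -> return 6
            -> return 24
          -> return 120
        -> return 720
      -> return 5040
    -> return 40320
  -> return 362880
-> return 3628800

Final answer: 3628800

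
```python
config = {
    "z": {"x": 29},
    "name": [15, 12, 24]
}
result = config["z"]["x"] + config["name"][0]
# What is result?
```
Trace:
  config={'z': {'x': 29}, 'name': [15, 12, 24]}
  config={'z': {'x': 29}, 'name': [15, 12, 24]}, result=44

Final answer: 44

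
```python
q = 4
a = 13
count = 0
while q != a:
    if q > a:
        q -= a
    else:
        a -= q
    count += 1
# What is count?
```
Trace:
  q=4
  q=4, a=13
  q=4, a=13, count=0
  q=4, a=9, count=1
  q=4, a=5, count=2
  q=4, a=1, count=3
  q=3, a=1, count=4
  q=2, a=1, count=5
  q=1, a=1, count=6

Final answer: 6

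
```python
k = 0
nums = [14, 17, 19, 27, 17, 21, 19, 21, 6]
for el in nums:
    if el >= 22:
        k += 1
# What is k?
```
Trace:
  k=0
  k=0, el=14
  k=0, el=17
  k=0, el=19
  k=1, el=27
  k=1, el=17
  k=1, el=21
  k=1, el=19
  k=1, el=21
  k=1, el=6

Final answer: 1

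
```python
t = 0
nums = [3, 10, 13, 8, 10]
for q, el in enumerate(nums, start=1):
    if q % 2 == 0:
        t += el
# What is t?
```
Trace:
  t=0
  t=0, q=1, el=3
  t=10, q=2, el=10
  t=10, q=3, el=13
  t=18, q=4, el=8
  t=18, q=5, el=10

Final answer: 18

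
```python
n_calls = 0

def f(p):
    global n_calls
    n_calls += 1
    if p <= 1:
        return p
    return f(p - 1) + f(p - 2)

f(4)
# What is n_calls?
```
Call trace (a repeated sub-call is expanded the first time; later identical calls just restate its return value):
f(p=4)
  f(p=3)
    f(p=2)
      f(p=1)
      -> return 1
      f(p=0)
      -> return 0
    -> return 1
    f(p=1)
    -> return 1
  -> return 2
  f(p=2) -> return 1  (same call as traced above)
-> return 3

n_calls is incremented once per call, so count the calls in each subtree. Let C(p) = number of calls made by f(p).
C(0) = C(1) = 1 (base case, no recursion); C(p) = 1 + C(p - 1) + C(p - 2) otherwise.
C(2) = 1 + C(1) + C(0) = 1 + 1 + 1 = 3
C(3) = 1 + C(2) + C(1) = 1 + 3 + 1 = 5
C(4) = 1 + C(3) + C(2) = 1 + 5 + 3 = 9
n_calls = C(4) = 9

Final answer: 9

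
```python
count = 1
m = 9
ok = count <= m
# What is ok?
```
Trace:
  count=1
  count=1, m=9
  count=1, m=9, ok=True

Final answer: True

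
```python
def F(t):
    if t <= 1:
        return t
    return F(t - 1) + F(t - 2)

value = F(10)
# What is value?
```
Call trace (a repeated sub-call is expanded the first time; later identical calls just restate its return value):
F(t=10)
  F(t=9)
    F(t=8)
      F(t=7)
        F(t=6)
          F(t=5)
            F(t=4)
              F(t=3)
                F(t=2)
                  F(t=1)
                  -> return 1
                  F(t=0)
                  -> return 0
                -> return 1
                F(t=1)
                -> return 1
              -> return 2
              F(t=2) -> return 1  (same call as traced above)
            -> return 3
            F(t=3) -> return 2  (same call as traced above)
          -> return 5
          F(t=4) -> return 3  (same call as traced above)
        -> return 8
        F(t=5) -> return 5  (same call as traced above)
      -> return 13
      F(t=6) -> return 8  (same call as traced above)
    -> return 21
    F(t=7) -> return 13  (same call as traced above)
  -> return 34
  F(t=8) -> return 21  (same call as traced above)
-> return 55

Final answer: 55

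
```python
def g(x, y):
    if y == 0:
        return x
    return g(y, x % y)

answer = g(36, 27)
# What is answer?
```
Call trace:
g(x=36, y=27)
  g(x=27, y=9)
    g(x=9, y=0)
    -> return 9
  -> return 9
-> return 9

Final answer: 9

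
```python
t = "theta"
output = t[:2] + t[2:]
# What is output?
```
Trace:
  t='theta'
  t='theta', output='theta'

Final answer: 'theta'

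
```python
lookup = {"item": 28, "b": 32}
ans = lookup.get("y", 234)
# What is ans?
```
Trace:
  lookup={'item': 28, 'b': 32}
  lookup={'item': 28, 'b': 32}, ans=234

Final answer: 234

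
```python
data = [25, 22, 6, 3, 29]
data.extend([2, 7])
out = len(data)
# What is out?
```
Trace:
  data=[25, 22, 6, 3, 29]
  data=[25, 22, 6, 3, 29, 2, 7]
  data=[25, 22, 6, 3, 29, 2, 7], out=7

Final answer: 7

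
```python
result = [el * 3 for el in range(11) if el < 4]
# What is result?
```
Trace:
  el=0
  el=1
  el=2
  el=3
  el=4
  el=5
  el=6
  el=7
  el=8
  el=9
  el=10
  result=[0, 3, 6, 9]

Final answer: [0, 3, 6, 9]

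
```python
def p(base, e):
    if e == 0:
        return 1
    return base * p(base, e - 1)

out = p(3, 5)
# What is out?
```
Call trace:
p(base=3, e=5)
  p(base=3, e=4)
    p(base=3, e=3)
      p(base=3, e=2)
        p(base=3, e=1)
          p(base=3, e=0)
          -> return 1
        -> return 3
      -> return 9
    -> return 27
  -> return 81
-> return 243

Final answer: 243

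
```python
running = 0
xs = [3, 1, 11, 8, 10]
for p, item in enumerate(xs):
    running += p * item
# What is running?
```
Trace:
  running=0
  running=0, p=0, item=3
  running=1, p=1, item=1
  running=23, p=2, item=11
  running=47, p=3, item=8
  running=87, p=4, item=10

Final answer: 87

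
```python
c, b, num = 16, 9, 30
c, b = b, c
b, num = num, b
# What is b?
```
Trace:
  c=16, b=9, num=30
  c=9, b=16, num=30
  c=9, b=30, num=16

Final answer: 30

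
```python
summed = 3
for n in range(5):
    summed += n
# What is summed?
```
Trace:
  summed=3
  summed=3, n=0
  summed=4, n=1
  summed=6, n=2
  summed=9, n=3
  summed=13, n=4

Final answer: 13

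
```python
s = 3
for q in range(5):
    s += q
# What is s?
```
Trace:
  s=3
  s=3, q=0
  s=4, q=1
  s=6, q=2
  s=9, q=3
  s=13, q=4

Final answer: 13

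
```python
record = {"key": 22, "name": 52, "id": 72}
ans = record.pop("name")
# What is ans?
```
Trace:
  record={'key': 22, 'name': 52, 'id': 72}
  record={'key': 22, 'id': 72}, ans=52

Final answer: 52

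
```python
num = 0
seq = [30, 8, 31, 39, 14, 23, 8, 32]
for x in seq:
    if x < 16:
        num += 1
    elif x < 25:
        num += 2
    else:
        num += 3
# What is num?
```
Trace:
  num=0
  num=3, x=30
  num=4, x=8
  num=7, x=31
  num=10, x=39
  num=11, x=14
  num=13, x=23
  num=14, x=8
  num=17, x=32

Final answer: 17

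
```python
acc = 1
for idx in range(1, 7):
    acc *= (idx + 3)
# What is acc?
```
Trace:
  acc=1
  acc=4, idx=1
  acc=20, idx=2
  acc=120, idx=3
  acc=840, idx=4
  acc=6720, idx=5
  acc=60480, idx=6

Final answer: 60480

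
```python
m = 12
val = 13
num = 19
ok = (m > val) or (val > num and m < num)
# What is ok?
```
Trace:
  m=12
  m=12, val=13
  m=12, val=13, num=19
  m=12, val=13, num=19, ok=False

Final answer: False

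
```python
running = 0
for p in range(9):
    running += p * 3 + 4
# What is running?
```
Trace:
  running=0
  running=4, p=0
  running=11, p=1
  running=21, p=2
  running=34, p=3
  running=50, p=4
  running=69, p=5
  running=91, p=6
  running=116, p=7
  running=144, p=8

Final answer: 144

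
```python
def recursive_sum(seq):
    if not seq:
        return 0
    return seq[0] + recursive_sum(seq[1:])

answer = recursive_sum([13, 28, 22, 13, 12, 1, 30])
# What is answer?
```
Call trace:
recursive_sum(seq=[13, 28, 22, 13, 12, 1, 30])
  recursive_sum(seq=[28, 22, 13, 12, 1, 30])
    recursive_sum(seq=[22, 13, 12, 1, 30])
      recursive_sum(seq=[13, 12, 1, 30])
        recursive_sum(seq=[12, 1, 30])
          recursive_sum(seq=[1, 30])
            recursive_sum(seq=[30])
              recursive_sum(seq=[])
              -> return 0
            -> return 30
          -> return 31
        -> return 43
      -> return 56
    -> return 78
  -> return 106
-> return 119

Final answer: 119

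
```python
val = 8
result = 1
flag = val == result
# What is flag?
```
Trace:
  val=8
  val=8, result=1
  val=8, result=1, flag=False

Final answer: False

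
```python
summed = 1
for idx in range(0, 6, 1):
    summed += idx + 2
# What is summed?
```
Trace:
  summed=1
  summed=3, idx=0
  summed=6, idx=1
  summed=10, idx=2
  summed=15, idx=3
  summed=21, idx=4
  summed=28, idx=5

Final answer: 28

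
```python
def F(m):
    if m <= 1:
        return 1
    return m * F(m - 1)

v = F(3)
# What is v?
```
Call trace:
F(m=3)
  F(m=2)
    F(m=1)
    -> return 1
  -> return 2
-> return 6

Final answer: 6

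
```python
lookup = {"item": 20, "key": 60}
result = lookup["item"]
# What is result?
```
Trace:
  lookup={'item': 20, 'key': 60}
  lookup={'item': 20, 'key': 60}, result=20

Final answer: 20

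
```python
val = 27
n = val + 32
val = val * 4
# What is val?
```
Trace:
  val=27
  val=27, n=59
  val=108, n=59

Final answer: 108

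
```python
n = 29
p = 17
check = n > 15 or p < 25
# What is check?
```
Trace:
  n=29
  n=29, p=17
  n=29, p=17, check=True

Final answer: True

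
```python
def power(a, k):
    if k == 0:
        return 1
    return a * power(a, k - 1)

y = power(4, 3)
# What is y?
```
Call trace:
power(a=4, k=3)
  power(a=4, k=2)
    power(a=4, k=1)
      power(a=4, k=0)
      -> return 1
    -> return 4
  -> return 16
-> return 64

Final answer: 64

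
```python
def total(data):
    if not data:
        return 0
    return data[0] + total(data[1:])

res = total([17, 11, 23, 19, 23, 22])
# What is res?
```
Call trace:
total(data=[17, 11, 23, 19, 23, 22])
  total(data=[11, 23, 19, 23, 22])
    total(data=[23, 19, 23, 22])
      total(data=[19, 23, 22])
        total(data=[23, 22])
          total(data=[22])
            total(data=[])
            -> return 0
          -> return 22
        -> return 45
      -> return 64
    -> return 87
  -> return 98
-> return 115

Final answer: 115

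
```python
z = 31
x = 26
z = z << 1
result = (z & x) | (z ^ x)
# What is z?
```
Trace:
  z=31
  z=31, x=26
  z=62, x=26
  z=62, x=26, result=62

Final answer: 62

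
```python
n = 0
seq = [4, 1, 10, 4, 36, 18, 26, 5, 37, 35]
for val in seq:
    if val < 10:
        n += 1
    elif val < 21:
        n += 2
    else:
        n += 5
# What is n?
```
Trace:
  n=0
  n=1, val=4
  n=2, val=1
  n=4, val=10
  n=5, val=4
  n=10, val=36
  n=12, val=18
  n=17, val=26
  n=18, val=5
  n=23, val=37
  n=28, val=35

Final answer: 28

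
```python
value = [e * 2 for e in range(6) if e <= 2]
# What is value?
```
Trace:
  e=0
  e=1
  e=2
  e=3
  e=4
  e=5
  value=[0, 2, 4]

Final answer: [0, 2, 4]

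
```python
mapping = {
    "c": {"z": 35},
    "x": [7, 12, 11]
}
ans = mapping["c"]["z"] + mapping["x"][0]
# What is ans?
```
Trace:
  mapping={'c': {'z': 35}, 'x': [7, 12, 11]}
  mapping={'c': {'z': 35}, 'x': [7, 12, 11]}, ans=42

Final answer: 42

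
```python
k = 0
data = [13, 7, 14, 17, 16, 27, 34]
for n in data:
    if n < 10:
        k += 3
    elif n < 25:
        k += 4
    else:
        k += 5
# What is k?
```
Trace:
  k=0
  k=4, n=13
  k=7, n=7
  k=11, n=14
  k=15, n=17
  k=19, n=16
  k=24, n=27
  k=29, n=34

Final answer: 29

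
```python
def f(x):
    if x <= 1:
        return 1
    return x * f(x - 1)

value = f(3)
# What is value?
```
Call trace:
f(x=3)
  f(x=2)
    f(x=1)
    -> return 1
  -> return 2
-> return 6

Final answer: 6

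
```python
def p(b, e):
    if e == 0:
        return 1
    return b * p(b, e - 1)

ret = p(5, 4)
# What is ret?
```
Call trace:
p(b=5, e=4)
  p(b=5, e=3)
    p(b=5, e=2)
      p(b=5, e=1)
        p(b=5, e=0)
        -> return 1
      -> return 5
    -> return 25
  -> return 125
-> return 625

Final answer: 625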